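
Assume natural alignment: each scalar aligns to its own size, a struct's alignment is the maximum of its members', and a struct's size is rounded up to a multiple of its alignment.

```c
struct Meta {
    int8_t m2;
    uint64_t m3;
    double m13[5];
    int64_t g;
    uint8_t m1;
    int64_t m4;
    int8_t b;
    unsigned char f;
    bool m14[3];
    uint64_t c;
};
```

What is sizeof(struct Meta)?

@0: m2 [1B, align 1] → 1
+7 pad (align 8)
@8: m3 [8B, align 8] → 16
@16: m13 [40B, align 8] → 56
@56: g [8B, align 8] → 64
@64: m1 [1B, align 1] → 65
+7 pad (align 8)
@72: m4 [8B, align 8] → 80
@80: b [1B, align 1] → 81
@81: f [1B, align 1] → 82
@82: m14 [3B, align 1] → 85
+3 pad (align 8)
@88: c [8B, align 8] → 96
size 96, align 8

96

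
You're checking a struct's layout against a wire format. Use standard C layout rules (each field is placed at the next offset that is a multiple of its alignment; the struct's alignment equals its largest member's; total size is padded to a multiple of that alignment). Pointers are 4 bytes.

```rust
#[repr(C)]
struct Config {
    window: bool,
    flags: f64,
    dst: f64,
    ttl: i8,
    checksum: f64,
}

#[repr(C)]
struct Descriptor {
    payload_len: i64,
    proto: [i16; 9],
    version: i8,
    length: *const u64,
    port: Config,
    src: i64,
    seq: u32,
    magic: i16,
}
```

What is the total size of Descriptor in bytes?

Config: 0..1  window  (1B, 1-aligned); 1..8  -- padding (7B); 8..16  flags  (8B, 8-aligned); 16..24  dst  (8B, 8-aligned); 24..25  ttl  (1B, 1-aligned); 25..32  -- padding (7B); 32..40  checksum  (8B, 8-aligned); sizeof = 40, alignof = 8
0..8  payload_len  (8B, 8-aligned)
8..26  proto  (18B, 2-aligned)
26..27  version  (1B, 1-aligned)
27..28  -- padding (1B)
28..32  length  (4B, 4-aligned)
32..72  port  (40B, 8-aligned)
72..80  src  (8B, 8-aligned)
80..84  seq  (4B, 4-aligned)
84..86  magic  (2B, 2-aligned)
86..88  -- tail padding (2B)
sizeof = 88, alignof = 8

88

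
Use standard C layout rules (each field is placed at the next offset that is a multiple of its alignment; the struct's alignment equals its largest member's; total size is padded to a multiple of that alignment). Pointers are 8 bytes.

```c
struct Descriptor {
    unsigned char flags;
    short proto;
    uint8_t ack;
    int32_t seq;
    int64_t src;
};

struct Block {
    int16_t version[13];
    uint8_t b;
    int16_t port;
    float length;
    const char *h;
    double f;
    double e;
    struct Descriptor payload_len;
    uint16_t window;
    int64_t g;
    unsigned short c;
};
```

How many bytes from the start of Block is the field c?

104

Descriptor: @0: flags [1B, align 1] → 1; +1 pad (align 2); @2: proto [2B, align 2] → 4; @4: ack [1B, align 1] → 5; +3 pad (align 4); @8: seq [4B, align 4] → 12; +4 pad (align 8); @16: src [8B, align 8] → 24; size 24, align 8
@0: version [26B, align 2] → 26
@26: b [1B, align 1] → 27
+1 pad (align 2)
@28: port [2B, align 2] → 30
+2 pad (align 4)
@32: length [4B, align 4] → 36
+4 pad (align 8)
@40: h [8B, align 8] → 48
@48: f [8B, align 8] → 56
@56: e [8B, align 8] → 64
@64: payload_len [24B, align 8] → 88
@88: window [2B, align 2] → 90
+6 pad (align 8)
@96: g [8B, align 8] → 104
@104: c [2B, align 2] → 106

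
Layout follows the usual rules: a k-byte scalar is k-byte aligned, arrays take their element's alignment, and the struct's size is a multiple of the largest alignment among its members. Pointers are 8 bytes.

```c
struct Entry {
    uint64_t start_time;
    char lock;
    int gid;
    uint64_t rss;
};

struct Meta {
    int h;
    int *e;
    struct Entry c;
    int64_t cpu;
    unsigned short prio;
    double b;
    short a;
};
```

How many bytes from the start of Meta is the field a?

Entry: start_time at 0 (size 8, align 8) → ends 8; lock at 8 (size 1, align 1) → ends 9; pad 3 to align 4 for gid; gid at 12 (size 4, align 4) → ends 16; rss at 16 (size 8, align 8) → ends 24; total 24 bytes, alignment 8
h at 0 (size 4, align 4) → ends 4
pad 4 to align 8 for e
e at 8 (size 8, align 8) → ends 16
c at 16 (size 24, align 8) → ends 40
cpu at 40 (size 8, align 8) → ends 48
prio at 48 (size 2, align 2) → ends 50
pad 6 to align 8 for b
b at 56 (size 8, align 8) → ends 64
a at 64 (size 2, align 2) → ends 66

64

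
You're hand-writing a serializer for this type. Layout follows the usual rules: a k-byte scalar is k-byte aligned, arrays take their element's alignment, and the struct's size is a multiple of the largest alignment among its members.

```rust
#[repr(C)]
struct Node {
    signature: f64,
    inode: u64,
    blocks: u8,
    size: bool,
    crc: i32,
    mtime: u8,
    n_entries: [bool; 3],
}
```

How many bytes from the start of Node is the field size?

0..8  signature  (8B, 8-aligned)
8..16  inode  (8B, 8-aligned)
16..17  blocks  (1B, 1-aligned)
17..18  size  (1B, 1-aligned)

17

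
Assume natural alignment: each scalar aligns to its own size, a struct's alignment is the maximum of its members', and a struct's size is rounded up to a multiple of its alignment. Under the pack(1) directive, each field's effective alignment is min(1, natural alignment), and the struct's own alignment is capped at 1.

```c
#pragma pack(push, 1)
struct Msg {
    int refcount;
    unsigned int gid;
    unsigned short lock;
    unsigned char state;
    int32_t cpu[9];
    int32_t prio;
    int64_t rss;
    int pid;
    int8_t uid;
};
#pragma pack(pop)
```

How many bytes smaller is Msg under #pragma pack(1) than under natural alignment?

8

natural layout:
  0..4  refcount  (4B, 4-aligned)
  4..8  gid  (4B, 4-aligned)
  8..10  lock  (2B, 2-aligned)
  10..11  state  (1B, 1-aligned)
  11..12  -- padding (1B)
  12..48  cpu  (36B, 4-aligned)
  48..52  prio  (4B, 4-aligned)
  52..56  -- padding (4B)
  56..64  rss  (8B, 8-aligned)
  64..68  pid  (4B, 4-aligned)
  68..69  uid  (1B, 1-aligned)
  69..72  -- tail padding (3B)
  sizeof = 72, alignof = 8
packed(1) layout:
  0..4  refcount  (4B, 1-aligned)
  4..8  gid  (4B, 1-aligned)
  8..10  lock  (2B, 1-aligned)
  10..11  state  (1B, 1-aligned)
  11..47  cpu  (36B, 1-aligned)
  47..51  prio  (4B, 1-aligned)
  51..59  rss  (8B, 1-aligned)
  59..63  pid  (4B, 1-aligned)
  63..64  uid  (1B, 1-aligned)
  sizeof = 64, alignof = 1
72 − 64 = 8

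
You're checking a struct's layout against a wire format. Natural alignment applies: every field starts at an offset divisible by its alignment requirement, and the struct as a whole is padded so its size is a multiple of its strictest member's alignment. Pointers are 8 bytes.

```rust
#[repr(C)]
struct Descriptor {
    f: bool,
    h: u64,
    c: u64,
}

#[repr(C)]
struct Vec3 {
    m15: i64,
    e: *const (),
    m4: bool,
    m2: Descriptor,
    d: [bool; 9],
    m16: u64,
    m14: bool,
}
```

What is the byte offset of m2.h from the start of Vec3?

32

Descriptor: f at 0 (size 1, align 1) → ends 1; pad 7 to align 8 for h; h at 8 (size 8, align 8) → ends 16; c at 16 (size 8, align 8) → ends 24; total 24 bytes, alignment 8
m15 at 0 (size 8, align 8) → ends 8
e at 8 (size 8, align 8) → ends 16
m4 at 16 (size 1, align 1) → ends 17
pad 7 to align 8 for m2
m2 at 24 (size 24, align 8) → ends 48
within Descriptor: h at 8
24 + 8 = 32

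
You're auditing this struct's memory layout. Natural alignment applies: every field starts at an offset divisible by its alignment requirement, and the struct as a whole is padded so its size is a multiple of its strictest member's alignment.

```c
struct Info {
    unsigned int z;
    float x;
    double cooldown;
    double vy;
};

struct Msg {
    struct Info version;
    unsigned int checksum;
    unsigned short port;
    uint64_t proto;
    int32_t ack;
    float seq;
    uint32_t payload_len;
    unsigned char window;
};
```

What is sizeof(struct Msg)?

Info: z at 0 (size 4, align 4) → ends 4; x at 4 (size 4, align 4) → ends 8; cooldown at 8 (size 8, align 8) → ends 16; vy at 16 (size 8, align 8) → ends 24; total 24 bytes, alignment 8
version at 0 (size 24, align 8) → ends 24
checksum at 24 (size 4, align 4) → ends 28
port at 28 (size 2, align 2) → ends 30
pad 2 to align 8 for proto
proto at 32 (size 8, align 8) → ends 40
ack at 40 (size 4, align 4) → ends 44
seq at 44 (size 4, align 4) → ends 48
payload_len at 48 (size 4, align 4) → ends 52
window at 52 (size 1, align 1) → ends 53
tail pad 3 to reach multiple of 8
total 56 bytes, alignment 8

56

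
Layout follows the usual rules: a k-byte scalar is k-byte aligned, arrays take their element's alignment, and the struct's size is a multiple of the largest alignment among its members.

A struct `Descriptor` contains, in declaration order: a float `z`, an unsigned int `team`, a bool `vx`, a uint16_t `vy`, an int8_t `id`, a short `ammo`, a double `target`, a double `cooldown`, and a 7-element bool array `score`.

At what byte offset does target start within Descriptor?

16

0..4  z  (4B, 4-aligned)
4..8  team  (4B, 4-aligned)
8..9  vx  (1B, 1-aligned)
9..10  -- padding (1B)
10..12  vy  (2B, 2-aligned)
12..13  id  (1B, 1-aligned)
13..14  -- padding (1B)
14..16  ammo  (2B, 2-aligned)
16..24  target  (8B, 8-aligned)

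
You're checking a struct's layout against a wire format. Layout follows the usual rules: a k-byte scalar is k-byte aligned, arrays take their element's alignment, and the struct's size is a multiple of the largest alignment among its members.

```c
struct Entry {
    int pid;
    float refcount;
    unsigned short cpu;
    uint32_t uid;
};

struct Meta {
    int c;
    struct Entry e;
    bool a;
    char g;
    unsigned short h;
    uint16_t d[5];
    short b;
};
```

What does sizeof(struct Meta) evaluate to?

36 bytes

Entry: @0: pid [4B, align 4] → 4; @4: refcount [4B, align 4] → 8; @8: cpu [2B, align 2] → 10; +2 pad (align 4); @12: uid [4B, align 4] → 16; size 16, align 4
@0: c [4B, align 4] → 4
@4: e [16B, align 4] → 20
@20: a [1B, align 1] → 21
@21: g [1B, align 1] → 22
@22: h [2B, align 2] → 24
@24: d [10B, align 2] → 34
@34: b [2B, align 2] → 36
size 36, align 4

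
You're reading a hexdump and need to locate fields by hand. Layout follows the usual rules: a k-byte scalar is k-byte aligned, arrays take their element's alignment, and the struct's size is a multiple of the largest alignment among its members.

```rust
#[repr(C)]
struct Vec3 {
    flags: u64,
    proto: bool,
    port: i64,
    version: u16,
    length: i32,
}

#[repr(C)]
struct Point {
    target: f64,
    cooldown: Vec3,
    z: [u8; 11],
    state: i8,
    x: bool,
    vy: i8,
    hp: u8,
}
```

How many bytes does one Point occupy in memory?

Vec3: @0: flags [8B, align 8] → 8; @8: proto [1B, align 1] → 9; +7 pad (align 8); @16: port [8B, align 8] → 24; @24: version [2B, align 2] → 26; +2 pad (align 4); @28: length [4B, align 4] → 32; size 32, align 8
@0: target [8B, align 8] → 8
@8: cooldown [32B, align 8] → 40
@40: z [11B, align 1] → 51
@51: state [1B, align 1] → 52
@52: x [1B, align 1] → 53
@53: vy [1B, align 1] → 54
@54: hp [1B, align 1] → 55
+1 tail pad (align 8)
size 56, align 8

56 bytes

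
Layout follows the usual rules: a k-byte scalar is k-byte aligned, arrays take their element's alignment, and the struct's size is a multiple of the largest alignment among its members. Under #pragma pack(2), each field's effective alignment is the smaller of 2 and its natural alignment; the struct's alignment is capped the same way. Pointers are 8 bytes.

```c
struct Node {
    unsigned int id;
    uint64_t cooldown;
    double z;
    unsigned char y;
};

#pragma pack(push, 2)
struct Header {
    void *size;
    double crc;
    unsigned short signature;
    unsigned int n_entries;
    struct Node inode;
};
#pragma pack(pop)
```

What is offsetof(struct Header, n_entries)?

18

Node: @0: id [4B, align 4] → 4; +4 pad (align 8); @8: cooldown [8B, align 8] → 16; @16: z [8B, align 8] → 24; @24: y [1B, align 1] → 25; +7 tail pad (align 8); size 32, align 8
@0: size [8B, align 2] → 8
@8: crc [8B, align 2] → 16
@16: signature [2B, align 2] → 18
@18: n_entries [4B, align 2] → 22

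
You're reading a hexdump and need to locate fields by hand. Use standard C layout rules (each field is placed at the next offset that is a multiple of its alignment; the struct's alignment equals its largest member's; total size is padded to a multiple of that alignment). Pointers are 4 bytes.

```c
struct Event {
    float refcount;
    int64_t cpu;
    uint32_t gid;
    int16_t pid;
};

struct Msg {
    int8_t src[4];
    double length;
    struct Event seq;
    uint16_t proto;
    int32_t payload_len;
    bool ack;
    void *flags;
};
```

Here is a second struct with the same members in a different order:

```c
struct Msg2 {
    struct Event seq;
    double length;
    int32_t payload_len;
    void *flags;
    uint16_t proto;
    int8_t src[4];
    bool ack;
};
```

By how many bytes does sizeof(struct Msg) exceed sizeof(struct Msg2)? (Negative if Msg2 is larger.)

8

Event: @0: refcount [4B, align 4] → 4; +4 pad (align 8); @8: cpu [8B, align 8] → 16; @16: gid [4B, align 4] → 20; @20: pid [2B, align 2] → 22; +2 tail pad (align 8); size 24, align 8
@0: src [4B, align 1] → 4
+4 pad (align 8)
@8: length [8B, align 8] → 16
@16: seq [24B, align 8] → 40
@40: proto [2B, align 2] → 42
+2 pad (align 4)
@44: payload_len [4B, align 4] → 48
@48: ack [1B, align 1] → 49
+3 pad (align 4)
@52: flags [4B, align 4] → 56
size 56, align 8
— Msg2 —
@0: seq [24B, align 8] → 24
@24: length [8B, align 8] → 32
@32: payload_len [4B, align 4] → 36
@36: flags [4B, align 4] → 40
@40: proto [2B, align 2] → 42
@42: src [4B, align 1] → 46
@46: ack [1B, align 1] → 47
+1 tail pad (align 8)
size 48, align 8
56 − 48 = 8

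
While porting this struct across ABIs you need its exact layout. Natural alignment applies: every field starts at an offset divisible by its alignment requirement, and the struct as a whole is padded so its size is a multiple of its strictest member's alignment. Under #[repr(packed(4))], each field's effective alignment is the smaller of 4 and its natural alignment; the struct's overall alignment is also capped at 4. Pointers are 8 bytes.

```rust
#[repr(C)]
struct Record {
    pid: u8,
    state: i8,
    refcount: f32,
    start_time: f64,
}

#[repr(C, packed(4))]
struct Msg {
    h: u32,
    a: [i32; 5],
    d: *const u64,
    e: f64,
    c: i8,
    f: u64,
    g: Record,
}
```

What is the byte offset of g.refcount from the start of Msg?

56

Record: 0..1  pid  (1B, 1-aligned); 1..2  state  (1B, 1-aligned); 2..4  -- padding (2B); 4..8  refcount  (4B, 4-aligned); 8..16  start_time  (8B, 8-aligned); sizeof = 16, alignof = 8
0..4  h  (4B, 4-aligned)
4..24  a  (20B, 4-aligned)
24..32  d  (8B, 4-aligned)
32..40  e  (8B, 4-aligned)
40..41  c  (1B, 1-aligned)
41..44  -- padding (3B)
44..52  f  (8B, 4-aligned)
52..68  g  (16B, 4-aligned)
within Record: refcount at 4
52 + 4 = 56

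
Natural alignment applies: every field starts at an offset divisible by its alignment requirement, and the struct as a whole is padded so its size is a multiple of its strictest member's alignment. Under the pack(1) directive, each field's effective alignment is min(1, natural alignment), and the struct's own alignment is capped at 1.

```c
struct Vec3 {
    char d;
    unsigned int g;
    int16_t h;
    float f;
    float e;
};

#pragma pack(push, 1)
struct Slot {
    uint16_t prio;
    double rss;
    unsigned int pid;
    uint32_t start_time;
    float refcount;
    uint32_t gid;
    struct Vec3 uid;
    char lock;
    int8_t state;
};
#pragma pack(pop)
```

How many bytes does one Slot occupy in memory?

Vec3: 0..1  d  (1B, 1-aligned); 1..4  -- padding (3B); 4..8  g  (4B, 4-aligned); 8..10  h  (2B, 2-aligned); 10..12  -- padding (2B); 12..16  f  (4B, 4-aligned); 16..20  e  (4B, 4-aligned); sizeof = 20, alignof = 4
0..2  prio  (2B, 1-aligned)
2..10  rss  (8B, 1-aligned)
10..14  pid  (4B, 1-aligned)
14..18  start_time  (4B, 1-aligned)
18..22  refcount  (4B, 1-aligned)
22..26  gid  (4B, 1-aligned)
26..46  uid  (20B, 1-aligned)
46..47  lock  (1B, 1-aligned)
47..48  state  (1B, 1-aligned)
sizeof = 48, alignof = 1

48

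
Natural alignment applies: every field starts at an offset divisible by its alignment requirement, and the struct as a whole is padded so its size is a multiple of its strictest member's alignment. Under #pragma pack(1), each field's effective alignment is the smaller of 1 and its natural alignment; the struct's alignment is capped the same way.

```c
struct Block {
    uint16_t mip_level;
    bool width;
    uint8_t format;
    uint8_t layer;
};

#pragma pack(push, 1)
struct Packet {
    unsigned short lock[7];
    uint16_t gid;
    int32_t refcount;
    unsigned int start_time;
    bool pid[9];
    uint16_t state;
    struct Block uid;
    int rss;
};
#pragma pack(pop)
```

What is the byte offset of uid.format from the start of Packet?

Block: @0: mip_level [2B, align 2] → 2; @2: width [1B, align 1] → 3; @3: format [1B, align 1] → 4; @4: layer [1B, align 1] → 5; +1 tail pad (align 2); size 6, align 2
@0: lock [14B, align 1] → 14
@14: gid [2B, align 1] → 16
@16: refcount [4B, align 1] → 20
@20: start_time [4B, align 1] → 24
@24: pid [9B, align 1] → 33
@33: state [2B, align 1] → 35
@35: uid [6B, align 1] → 41
within Block: format at 3
35 + 3 = 38

38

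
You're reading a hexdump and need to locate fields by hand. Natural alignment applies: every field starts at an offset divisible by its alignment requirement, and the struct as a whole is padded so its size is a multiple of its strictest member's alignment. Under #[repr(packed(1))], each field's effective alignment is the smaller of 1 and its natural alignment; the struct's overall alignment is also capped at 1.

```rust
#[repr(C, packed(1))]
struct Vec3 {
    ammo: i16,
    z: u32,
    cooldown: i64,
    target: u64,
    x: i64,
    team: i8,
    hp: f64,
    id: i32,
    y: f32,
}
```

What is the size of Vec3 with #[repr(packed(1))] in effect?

0..2  ammo  (2B, 1-aligned)
2..6  z  (4B, 1-aligned)
6..14  cooldown  (8B, 1-aligned)
14..22  target  (8B, 1-aligned)
22..30  x  (8B, 1-aligned)
30..31  team  (1B, 1-aligned)
31..39  hp  (8B, 1-aligned)
39..43  id  (4B, 1-aligned)
43..47  y  (4B, 1-aligned)
sizeof = 47, alignof = 1

47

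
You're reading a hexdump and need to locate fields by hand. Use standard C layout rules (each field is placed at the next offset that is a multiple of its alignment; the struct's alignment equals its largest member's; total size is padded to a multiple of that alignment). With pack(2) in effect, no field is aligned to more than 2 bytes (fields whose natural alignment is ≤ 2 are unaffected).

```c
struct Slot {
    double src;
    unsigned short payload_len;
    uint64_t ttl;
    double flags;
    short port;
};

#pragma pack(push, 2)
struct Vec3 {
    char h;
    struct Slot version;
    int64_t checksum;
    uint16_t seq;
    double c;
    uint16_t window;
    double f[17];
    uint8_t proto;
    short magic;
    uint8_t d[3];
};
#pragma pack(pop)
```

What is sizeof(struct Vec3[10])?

2060

Slot: @0: src [8B, align 8] → 8; @8: payload_len [2B, align 2] → 10; +6 pad (align 8); @16: ttl [8B, align 8] → 24; @24: flags [8B, align 8] → 32; @32: port [2B, align 2] → 34; +6 tail pad (align 8); size 40, align 8
@0: h [1B, align 1] → 1
+1 pad (align 2)
@2: version [40B, align 2] → 42
@42: checksum [8B, align 2] → 50
@50: seq [2B, align 2] → 52
@52: c [8B, align 2] → 60
@60: window [2B, align 2] → 62
@62: f [136B, align 2] → 198
@198: proto [1B, align 1] → 199
+1 pad (align 2)
@200: magic [2B, align 2] → 202
@202: d [3B, align 1] → 205
+1 tail pad (align 2)
size 206, align 2
array of 10: 10 × 206 = 2060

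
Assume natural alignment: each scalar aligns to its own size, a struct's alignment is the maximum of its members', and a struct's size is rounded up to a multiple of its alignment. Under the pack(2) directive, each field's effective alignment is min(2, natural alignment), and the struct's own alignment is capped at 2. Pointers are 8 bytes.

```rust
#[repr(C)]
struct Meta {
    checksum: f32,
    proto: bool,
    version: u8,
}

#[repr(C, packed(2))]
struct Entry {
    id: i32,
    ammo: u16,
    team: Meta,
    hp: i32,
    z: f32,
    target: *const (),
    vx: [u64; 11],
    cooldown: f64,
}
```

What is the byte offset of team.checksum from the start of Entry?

Meta: @0: checksum [4B, align 4] → 4; @4: proto [1B, align 1] → 5; @5: version [1B, align 1] → 6; +2 tail pad (align 4); size 8, align 4
@0: id [4B, align 2] → 4
@4: ammo [2B, align 2] → 6
@6: team [8B, align 2] → 14
within Meta: checksum at 0
6 + 0 = 6

6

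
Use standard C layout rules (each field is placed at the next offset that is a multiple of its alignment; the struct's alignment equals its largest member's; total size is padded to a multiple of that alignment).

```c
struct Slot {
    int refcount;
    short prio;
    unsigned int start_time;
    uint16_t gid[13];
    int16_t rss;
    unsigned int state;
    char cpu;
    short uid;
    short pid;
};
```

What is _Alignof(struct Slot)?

4

member alignments: refcount=4, prio=2, start_time=4, gid=2, rss=2, state=4, cpu=1, uid=2, pid=2
max = 4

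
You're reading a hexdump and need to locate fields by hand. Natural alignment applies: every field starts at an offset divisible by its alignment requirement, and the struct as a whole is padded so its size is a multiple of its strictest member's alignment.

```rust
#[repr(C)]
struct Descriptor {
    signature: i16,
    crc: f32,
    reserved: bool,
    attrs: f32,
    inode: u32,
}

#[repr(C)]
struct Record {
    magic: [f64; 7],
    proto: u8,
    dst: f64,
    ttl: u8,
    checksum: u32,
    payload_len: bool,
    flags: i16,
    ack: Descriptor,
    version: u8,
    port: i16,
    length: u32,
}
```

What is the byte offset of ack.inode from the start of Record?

100

Descriptor: signature at 0 (size 2, align 2) → ends 2; pad 2 to align 4 for crc; crc at 4 (size 4, align 4) → ends 8; reserved at 8 (size 1, align 1) → ends 9; pad 3 to align 4 for attrs; attrs at 12 (size 4, align 4) → ends 16; inode at 16 (size 4, align 4) → ends 20; total 20 bytes, alignment 4
magic at 0 (size 56, align 8) → ends 56
proto at 56 (size 1, align 1) → ends 57
pad 7 to align 8 for dst
dst at 64 (size 8, align 8) → ends 72
ttl at 72 (size 1, align 1) → ends 73
pad 3 to align 4 for checksum
checksum at 76 (size 4, align 4) → ends 80
payload_len at 80 (size 1, align 1) → ends 81
pad 1 to align 2 for flags
flags at 82 (size 2, align 2) → ends 84
ack at 84 (size 20, align 4) → ends 104
within Descriptor: inode at 16
84 + 16 = 100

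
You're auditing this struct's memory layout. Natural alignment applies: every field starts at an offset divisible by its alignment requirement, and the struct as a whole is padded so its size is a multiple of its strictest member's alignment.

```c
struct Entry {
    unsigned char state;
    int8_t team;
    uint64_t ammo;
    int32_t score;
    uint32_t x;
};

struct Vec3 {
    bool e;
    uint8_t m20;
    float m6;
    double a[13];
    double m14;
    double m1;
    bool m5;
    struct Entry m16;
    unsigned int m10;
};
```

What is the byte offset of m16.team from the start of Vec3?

Entry: state at 0 (size 1, align 1) → ends 1; team at 1 (size 1, align 1) → ends 2; pad 6 to align 8 for ammo; ammo at 8 (size 8, align 8) → ends 16; score at 16 (size 4, align 4) → ends 20; x at 20 (size 4, align 4) → ends 24; total 24 bytes, alignment 8
e at 0 (size 1, align 1) → ends 1
m20 at 1 (size 1, align 1) → ends 2
pad 2 to align 4 for m6
m6 at 4 (size 4, align 4) → ends 8
a at 8 (size 104, align 8) → ends 112
m14 at 112 (size 8, align 8) → ends 120
m1 at 120 (size 8, align 8) → ends 128
m5 at 128 (size 1, align 1) → ends 129
pad 7 to align 8 for m16
m16 at 136 (size 24, align 8) → ends 160
within Entry: team at 1
136 + 1 = 137

137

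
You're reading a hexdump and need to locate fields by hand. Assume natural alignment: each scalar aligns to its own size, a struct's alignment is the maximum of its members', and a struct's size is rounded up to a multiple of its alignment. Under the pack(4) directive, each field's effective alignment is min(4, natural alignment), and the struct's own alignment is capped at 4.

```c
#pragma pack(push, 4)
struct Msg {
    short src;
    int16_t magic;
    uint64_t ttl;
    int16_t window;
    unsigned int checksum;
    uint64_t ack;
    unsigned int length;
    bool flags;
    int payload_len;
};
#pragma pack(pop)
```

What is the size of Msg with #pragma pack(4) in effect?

@0: src [2B, align 2] → 2
@2: magic [2B, align 2] → 4
@4: ttl [8B, align 4] → 12
@12: window [2B, align 2] → 14
+2 pad (align 4)
@16: checksum [4B, align 4] → 20
@20: ack [8B, align 4] → 28
@28: length [4B, align 4] → 32
@32: flags [1B, align 1] → 33
+3 pad (align 4)
@36: payload_len [4B, align 4] → 40
size 40, align 4

40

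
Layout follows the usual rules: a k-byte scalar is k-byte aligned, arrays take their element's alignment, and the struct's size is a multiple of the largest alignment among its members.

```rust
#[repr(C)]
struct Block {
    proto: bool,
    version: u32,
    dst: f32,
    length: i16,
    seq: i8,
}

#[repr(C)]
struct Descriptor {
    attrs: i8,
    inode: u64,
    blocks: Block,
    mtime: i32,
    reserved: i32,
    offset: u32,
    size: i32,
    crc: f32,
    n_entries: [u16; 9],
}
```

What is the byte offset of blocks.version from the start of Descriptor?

Block: 0..1  proto  (1B, 1-aligned); 1..4  -- padding (3B); 4..8  version  (4B, 4-aligned); 8..12  dst  (4B, 4-aligned); 12..14  length  (2B, 2-aligned); 14..15  seq  (1B, 1-aligned); 15..16  -- tail padding (1B); sizeof = 16, alignof = 4
0..1  attrs  (1B, 1-aligned)
1..8  -- padding (7B)
8..16  inode  (8B, 8-aligned)
16..32  blocks  (16B, 4-aligned)
within Block: version at 4
16 + 4 = 20

20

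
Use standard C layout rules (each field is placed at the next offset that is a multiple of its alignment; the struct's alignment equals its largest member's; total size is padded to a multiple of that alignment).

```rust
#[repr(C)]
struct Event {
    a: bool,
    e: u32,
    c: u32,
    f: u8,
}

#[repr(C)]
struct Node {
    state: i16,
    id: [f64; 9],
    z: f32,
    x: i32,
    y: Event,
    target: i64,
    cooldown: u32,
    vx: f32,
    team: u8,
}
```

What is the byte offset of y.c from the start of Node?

96

Event: a at 0 (size 1, align 1) → ends 1; pad 3 to align 4 for e; e at 4 (size 4, align 4) → ends 8; c at 8 (size 4, align 4) → ends 12; f at 12 (size 1, align 1) → ends 13; tail pad 3 to reach multiple of 4; total 16 bytes, alignment 4
state at 0 (size 2, align 2) → ends 2
pad 6 to align 8 for id
id at 8 (size 72, align 8) → ends 80
z at 80 (size 4, align 4) → ends 84
x at 84 (size 4, align 4) → ends 88
y at 88 (size 16, align 4) → ends 104
within Event: c at 8
88 + 8 = 96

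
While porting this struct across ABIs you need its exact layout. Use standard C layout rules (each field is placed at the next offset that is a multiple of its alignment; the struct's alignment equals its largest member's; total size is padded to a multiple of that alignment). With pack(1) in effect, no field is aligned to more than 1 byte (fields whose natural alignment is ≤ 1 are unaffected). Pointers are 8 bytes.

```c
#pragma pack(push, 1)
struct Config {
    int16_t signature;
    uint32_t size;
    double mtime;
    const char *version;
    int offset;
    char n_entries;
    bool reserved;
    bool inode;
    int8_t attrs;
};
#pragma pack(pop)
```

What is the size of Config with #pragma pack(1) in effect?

30

signature at 0 (size 2, align 1) → ends 2
size at 2 (size 4, align 1) → ends 6
mtime at 6 (size 8, align 1) → ends 14
version at 14 (size 8, align 1) → ends 22
offset at 22 (size 4, align 1) → ends 26
n_entries at 26 (size 1, align 1) → ends 27
reserved at 27 (size 1, align 1) → ends 28
inode at 28 (size 1, align 1) → ends 29
attrs at 29 (size 1, align 1) → ends 30
total 30 bytes, alignment 1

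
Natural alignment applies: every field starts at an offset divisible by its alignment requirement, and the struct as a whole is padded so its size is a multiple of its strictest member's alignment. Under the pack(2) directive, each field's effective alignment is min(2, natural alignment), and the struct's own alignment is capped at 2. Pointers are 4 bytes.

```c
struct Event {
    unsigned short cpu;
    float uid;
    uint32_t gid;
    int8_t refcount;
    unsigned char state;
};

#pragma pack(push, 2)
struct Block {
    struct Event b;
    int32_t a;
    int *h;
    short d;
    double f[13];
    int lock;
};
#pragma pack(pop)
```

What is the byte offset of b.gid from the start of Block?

Event: cpu at 0 (size 2, align 2) → ends 2; pad 2 to align 4 for uid; uid at 4 (size 4, align 4) → ends 8; gid at 8 (size 4, align 4) → ends 12; refcount at 12 (size 1, align 1) → ends 13; state at 13 (size 1, align 1) → ends 14; tail pad 2 to reach multiple of 4; total 16 bytes, alignment 4
b at 0 (size 16, align 2) → ends 16
within Event: gid at 8
0 + 8 = 8

8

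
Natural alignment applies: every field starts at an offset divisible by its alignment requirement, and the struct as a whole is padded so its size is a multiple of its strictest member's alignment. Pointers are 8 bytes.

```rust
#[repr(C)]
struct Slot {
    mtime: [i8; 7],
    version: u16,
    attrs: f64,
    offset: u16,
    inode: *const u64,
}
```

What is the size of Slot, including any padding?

40

0..7  mtime  (7B, 1-aligned)
7..8  -- padding (1B)
8..10  version  (2B, 2-aligned)
10..16  -- padding (6B)
16..24  attrs  (8B, 8-aligned)
24..26  offset  (2B, 2-aligned)
26..32  -- padding (6B)
32..40  inode  (8B, 8-aligned)
sizeof = 40, alignof = 8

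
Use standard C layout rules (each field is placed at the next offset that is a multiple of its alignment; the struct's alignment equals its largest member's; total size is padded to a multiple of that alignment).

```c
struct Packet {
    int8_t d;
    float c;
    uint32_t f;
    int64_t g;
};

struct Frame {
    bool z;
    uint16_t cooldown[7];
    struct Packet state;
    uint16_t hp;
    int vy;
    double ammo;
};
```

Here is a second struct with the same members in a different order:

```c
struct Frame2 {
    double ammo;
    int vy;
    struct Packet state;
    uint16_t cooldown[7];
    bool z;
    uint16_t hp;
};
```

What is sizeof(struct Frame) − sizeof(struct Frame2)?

-8

Packet: d at 0 (size 1, align 1) → ends 1; pad 3 to align 4 for c; c at 4 (size 4, align 4) → ends 8; f at 8 (size 4, align 4) → ends 12; pad 4 to align 8 for g; g at 16 (size 8, align 8) → ends 24; total 24 bytes, alignment 8
z at 0 (size 1, align 1) → ends 1
pad 1 to align 2 for cooldown
cooldown at 2 (size 14, align 2) → ends 16
state at 16 (size 24, align 8) → ends 40
hp at 40 (size 2, align 2) → ends 42
pad 2 to align 4 for vy
vy at 44 (size 4, align 4) → ends 48
ammo at 48 (size 8, align 8) → ends 56
total 56 bytes, alignment 8
— Frame2 —
ammo at 0 (size 8, align 8) → ends 8
vy at 8 (size 4, align 4) → ends 12
pad 4 to align 8 for state
state at 16 (size 24, align 8) → ends 40
cooldown at 40 (size 14, align 2) → ends 54
z at 54 (size 1, align 1) → ends 55
pad 1 to align 2 for hp
hp at 56 (size 2, align 2) → ends 58
tail pad 6 to reach multiple of 8
total 64 bytes, alignment 8
56 − 64 = -8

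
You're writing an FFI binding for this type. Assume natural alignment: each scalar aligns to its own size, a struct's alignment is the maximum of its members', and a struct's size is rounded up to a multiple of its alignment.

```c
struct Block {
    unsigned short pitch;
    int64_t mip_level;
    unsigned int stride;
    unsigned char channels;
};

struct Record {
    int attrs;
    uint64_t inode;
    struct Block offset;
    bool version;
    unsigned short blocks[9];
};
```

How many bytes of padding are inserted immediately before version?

Block: pitch at 0 (size 2, align 2) → ends 2; pad 6 to align 8 for mip_level; mip_level at 8 (size 8, align 8) → ends 16; stride at 16 (size 4, align 4) → ends 20; channels at 20 (size 1, align 1) → ends 21; tail pad 3 to reach multiple of 8; total 24 bytes, alignment 8
attrs at 0 (size 4, align 4) → ends 4
pad 4 to align 8 for inode
inode at 8 (size 8, align 8) → ends 16
offset at 16 (size 24, align 8) → ends 40
version at 40 (size 1, align 1) → ends 41

0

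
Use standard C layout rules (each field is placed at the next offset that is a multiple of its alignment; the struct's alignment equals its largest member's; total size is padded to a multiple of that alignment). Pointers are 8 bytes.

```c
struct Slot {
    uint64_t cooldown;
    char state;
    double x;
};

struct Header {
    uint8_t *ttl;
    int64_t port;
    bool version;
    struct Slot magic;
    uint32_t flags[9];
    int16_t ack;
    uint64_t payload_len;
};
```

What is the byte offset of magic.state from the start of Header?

32

Slot: cooldown at 0 (size 8, align 8) → ends 8; state at 8 (size 1, align 1) → ends 9; pad 7 to align 8 for x; x at 16 (size 8, align 8) → ends 24; total 24 bytes, alignment 8
ttl at 0 (size 8, align 8) → ends 8
port at 8 (size 8, align 8) → ends 16
version at 16 (size 1, align 1) → ends 17
pad 7 to align 8 for magic
magic at 24 (size 24, align 8) → ends 48
within Slot: state at 8
24 + 8 = 32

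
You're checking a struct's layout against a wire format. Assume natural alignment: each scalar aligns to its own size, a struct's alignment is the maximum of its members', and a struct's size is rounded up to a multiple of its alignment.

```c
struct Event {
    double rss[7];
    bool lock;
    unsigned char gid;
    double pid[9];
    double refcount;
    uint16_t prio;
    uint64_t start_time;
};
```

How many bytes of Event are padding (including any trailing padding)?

12

0..56  rss  (56B, 8-aligned)
56..57  lock  (1B, 1-aligned)
57..58  gid  (1B, 1-aligned)
58..64  -- padding (6B)
64..136  pid  (72B, 8-aligned)
136..144  refcount  (8B, 8-aligned)
144..146  prio  (2B, 2-aligned)
146..152  -- padding (6B)
152..160  start_time  (8B, 8-aligned)
sizeof = 160, alignof = 8
data bytes 148, size 160 → padding 12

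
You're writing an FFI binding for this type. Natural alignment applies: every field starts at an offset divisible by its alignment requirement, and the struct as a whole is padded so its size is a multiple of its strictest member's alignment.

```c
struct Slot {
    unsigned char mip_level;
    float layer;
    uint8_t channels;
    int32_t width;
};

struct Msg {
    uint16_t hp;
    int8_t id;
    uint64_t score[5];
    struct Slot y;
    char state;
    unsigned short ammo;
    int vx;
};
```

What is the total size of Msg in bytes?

72 bytes

Slot: @0: mip_level [1B, align 1] → 1; +3 pad (align 4); @4: layer [4B, align 4] → 8; @8: channels [1B, align 1] → 9; +3 pad (align 4); @12: width [4B, align 4] → 16; size 16, align 4
@0: hp [2B, align 2] → 2
@2: id [1B, align 1] → 3
+5 pad (align 8)
@8: score [40B, align 8] → 48
@48: y [16B, align 4] → 64
@64: state [1B, align 1] → 65
+1 pad (align 2)
@66: ammo [2B, align 2] → 68
@68: vx [4B, align 4] → 72
size 72, align 8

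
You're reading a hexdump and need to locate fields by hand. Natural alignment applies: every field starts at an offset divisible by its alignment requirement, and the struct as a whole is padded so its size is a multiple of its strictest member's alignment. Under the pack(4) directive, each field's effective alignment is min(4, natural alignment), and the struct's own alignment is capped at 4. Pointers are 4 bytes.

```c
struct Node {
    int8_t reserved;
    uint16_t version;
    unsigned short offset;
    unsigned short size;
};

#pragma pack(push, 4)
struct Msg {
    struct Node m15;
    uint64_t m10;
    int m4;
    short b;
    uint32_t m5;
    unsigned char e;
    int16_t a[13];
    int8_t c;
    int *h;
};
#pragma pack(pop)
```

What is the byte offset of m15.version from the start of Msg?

2

Node: reserved at 0 (size 1, align 1) → ends 1; pad 1 to align 2 for version; version at 2 (size 2, align 2) → ends 4; offset at 4 (size 2, align 2) → ends 6; size at 6 (size 2, align 2) → ends 8; total 8 bytes, alignment 2
m15 at 0 (size 8, align 2) → ends 8
within Node: version at 2
0 + 2 = 2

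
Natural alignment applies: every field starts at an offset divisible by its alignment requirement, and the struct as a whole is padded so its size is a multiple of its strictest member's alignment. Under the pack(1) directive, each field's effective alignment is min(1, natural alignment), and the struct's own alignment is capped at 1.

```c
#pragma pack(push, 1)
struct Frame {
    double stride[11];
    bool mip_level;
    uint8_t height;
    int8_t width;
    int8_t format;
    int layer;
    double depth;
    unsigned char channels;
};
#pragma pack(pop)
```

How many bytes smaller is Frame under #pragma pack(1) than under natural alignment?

7

natural layout:
  0..88  stride  (88B, 8-aligned)
  88..89  mip_level  (1B, 1-aligned)
  89..90  height  (1B, 1-aligned)
  90..91  width  (1B, 1-aligned)
  91..92  format  (1B, 1-aligned)
  92..96  layer  (4B, 4-aligned)
  96..104  depth  (8B, 8-aligned)
  104..105  channels  (1B, 1-aligned)
  105..112  -- tail padding (7B)
  sizeof = 112, alignof = 8
packed(1) layout:
  0..88  stride  (88B, 1-aligned)
  88..89  mip_level  (1B, 1-aligned)
  89..90  height  (1B, 1-aligned)
  90..91  width  (1B, 1-aligned)
  91..92  format  (1B, 1-aligned)
  92..96  layer  (4B, 1-aligned)
  96..104  depth  (8B, 1-aligned)
  104..105  channels  (1B, 1-aligned)
  sizeof = 105, alignof = 1
112 − 105 = 7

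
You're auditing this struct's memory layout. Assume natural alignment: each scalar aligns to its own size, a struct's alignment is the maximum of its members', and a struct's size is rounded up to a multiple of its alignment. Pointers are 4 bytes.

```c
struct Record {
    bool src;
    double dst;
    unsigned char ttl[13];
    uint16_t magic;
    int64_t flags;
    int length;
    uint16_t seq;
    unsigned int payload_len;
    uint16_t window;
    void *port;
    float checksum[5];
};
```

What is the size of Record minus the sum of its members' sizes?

12

0..1  src  (1B, 1-aligned)
1..8  -- padding (7B)
8..16  dst  (8B, 8-aligned)
16..29  ttl  (13B, 1-aligned)
29..30  -- padding (1B)
30..32  magic  (2B, 2-aligned)
32..40  flags  (8B, 8-aligned)
40..44  length  (4B, 4-aligned)
44..46  seq  (2B, 2-aligned)
46..48  -- padding (2B)
48..52  payload_len  (4B, 4-aligned)
52..54  window  (2B, 2-aligned)
54..56  -- padding (2B)
56..60  port  (4B, 4-aligned)
60..80  checksum  (20B, 4-aligned)
sizeof = 80, alignof = 8
data bytes 68, size 80 → padding 12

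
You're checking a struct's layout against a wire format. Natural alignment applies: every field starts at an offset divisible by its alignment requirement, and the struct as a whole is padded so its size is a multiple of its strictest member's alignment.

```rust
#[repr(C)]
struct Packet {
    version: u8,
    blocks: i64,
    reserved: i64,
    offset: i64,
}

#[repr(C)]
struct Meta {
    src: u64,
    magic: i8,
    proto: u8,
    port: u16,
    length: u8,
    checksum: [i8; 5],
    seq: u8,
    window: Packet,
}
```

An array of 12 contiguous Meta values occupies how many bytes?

Packet: 0..1  version  (1B, 1-aligned); 1..8  -- padding (7B); 8..16  blocks  (8B, 8-aligned); 16..24  reserved  (8B, 8-aligned); 24..32  offset  (8B, 8-aligned); sizeof = 32, alignof = 8
0..8  src  (8B, 8-aligned)
8..9  magic  (1B, 1-aligned)
9..10  proto  (1B, 1-aligned)
10..12  port  (2B, 2-aligned)
12..13  length  (1B, 1-aligned)
13..18  checksum  (5B, 1-aligned)
18..19  seq  (1B, 1-aligned)
19..24  -- padding (5B)
24..56  window  (32B, 8-aligned)
sizeof = 56, alignof = 8
array of 12: 12 × 56 = 672

672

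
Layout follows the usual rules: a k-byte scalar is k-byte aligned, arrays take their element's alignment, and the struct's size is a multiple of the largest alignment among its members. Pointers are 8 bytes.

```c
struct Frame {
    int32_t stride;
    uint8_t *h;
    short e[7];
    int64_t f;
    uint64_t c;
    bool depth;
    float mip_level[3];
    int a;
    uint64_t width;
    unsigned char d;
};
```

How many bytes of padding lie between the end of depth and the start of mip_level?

3

stride at 0 (size 4, align 4) → ends 4
pad 4 to align 8 for h
h at 8 (size 8, align 8) → ends 16
e at 16 (size 14, align 2) → ends 30
pad 2 to align 8 for f
f at 32 (size 8, align 8) → ends 40
c at 40 (size 8, align 8) → ends 48
depth at 48 (size 1, align 1) → ends 49
pad 3 to align 4 for mip_level
mip_level at 52 (size 12, align 4) → ends 64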